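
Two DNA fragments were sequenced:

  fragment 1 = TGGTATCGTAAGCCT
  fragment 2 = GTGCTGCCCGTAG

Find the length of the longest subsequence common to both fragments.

8

Taking T at fragment 1[1]=fragment 2[2] → G at fragment 1[2]=fragment 2[3] → G at fragment 1[3]=fragment 2[6] → C at fragment 1[7]=fragment 2[9] → G at fragment 1[8]=fragment 2[10] → T at fragment 1[9]=fragment 2[11] → A at fragment 1[11]=fragment 2[12] → G at fragment 1[12]=fragment 2[13] gives a common subsequence of length 8. Since dp[15][13] = 8, nothing longer is possible.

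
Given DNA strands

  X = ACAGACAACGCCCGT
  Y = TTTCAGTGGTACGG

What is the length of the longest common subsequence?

One common subsequence of length 7: C (X #2, Y #4), A (X #3, Y #5), G (X #4, Y #9), A (X #8, Y #11), C (X #9, Y #12), G (X #10, Y #13), G (X #14, Y #14), and the DP table's final entry dp[15][14] is also 7, so no common subsequence is longer.

7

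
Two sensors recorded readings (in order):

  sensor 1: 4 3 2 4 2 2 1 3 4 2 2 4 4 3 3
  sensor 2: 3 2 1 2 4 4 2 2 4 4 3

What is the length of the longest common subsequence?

Match 3 [2,1], then 2 [3,4], then 4 [4,5], then 4 [9,6], then 2 [10,7], then 2 [11,8], then 4 [12,9], then 4 [13,10], then 3 [15,11] — 9 values in the same relative order in both. dp[15][11] = 9 confirms this is the maximum.

9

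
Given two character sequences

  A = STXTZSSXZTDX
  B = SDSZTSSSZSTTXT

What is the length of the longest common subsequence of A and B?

7

Match S at A[1]=B[3] → T at A[2]=B[5] → S at A[6]=B[7] → S at A[7]=B[8] → Z at A[9]=B[9] → T at A[10]=B[12] → X at A[12]=B[13] — 7 characters in the same relative order in both, and the DP table's final entry dp[12][14] is also 7, so no common subsequence is longer.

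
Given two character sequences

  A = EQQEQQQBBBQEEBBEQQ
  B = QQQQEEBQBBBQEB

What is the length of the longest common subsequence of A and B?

One common subsequence of length 11: Q (A #2, B #1); then Q (A #3, B #2); then Q (A #5, B #3); then Q (A #6, B #4); then Q (A #7, B #8); then B (A #8, B #9); then B (A #9, B #10); then B (A #10, B #11); then Q (A #11, B #12); then E (A #13, B #13); then B (A #15, B #14), and the DP table's final entry dp[18][14] is also 11, so no common subsequence is longer.

11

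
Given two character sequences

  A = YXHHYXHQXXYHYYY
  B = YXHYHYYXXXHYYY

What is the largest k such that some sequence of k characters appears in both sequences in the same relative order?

Pick Y [1,1]; then X [2,2]; then H [3,3]; then H [4,5]; then Y [5,7]; then X [6,8]; then X [9,9]; then X [10,10]; then H [12,11]; then Y [13,12]; then Y [14,13]; then Y [15,14]; all 12 characters appear in both, in order. dp[15][14] = 12 confirms this is the maximum.

12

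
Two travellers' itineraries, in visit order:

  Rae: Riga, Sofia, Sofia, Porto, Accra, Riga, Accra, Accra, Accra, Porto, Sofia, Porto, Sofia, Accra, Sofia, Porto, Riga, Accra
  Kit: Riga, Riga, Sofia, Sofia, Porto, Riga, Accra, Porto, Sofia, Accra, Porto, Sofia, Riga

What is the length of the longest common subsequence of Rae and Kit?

11

Taking Riga at Rae[1]=Kit[2], Sofia at Rae[2]=Kit[3], Sofia at Rae[3]=Kit[4], Porto at Rae[4]=Kit[5], Riga at Rae[6]=Kit[6], Accra at Rae[9]=Kit[7], Porto at Rae[10]=Kit[8], Sofia at Rae[11]=Kit[9], Porto at Rae[12]=Kit[11], Sofia at Rae[15]=Kit[12], Riga at Rae[17]=Kit[13] gives a common subsequence of length 11. dp[18][13] = 11 confirms this is the maximum.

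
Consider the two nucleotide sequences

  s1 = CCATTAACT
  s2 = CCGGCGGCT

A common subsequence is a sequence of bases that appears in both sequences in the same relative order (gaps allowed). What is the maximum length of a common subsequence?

4

Let dp[i][j] be the LCS length of the first i bases of s1 and the first j bases of s2. dp[i][j] = dp[i-1][j-1]+1 when the i-th and j-th bases match, else max(dp[i-1][j], dp[i][j-1]).
    ·  C  C  G  G  C  G  G  C  T
 ·  0  0  0  0  0  0  0  0  0  0
 C  0  1  1  1  1  1  1  1  1  1
 C  0  1  2  2  2  2  2  2  2  2
 A  0  1  2  2  2  2  2  2  2  2
 T  0  1  2  2  2  2  2  2  2  3
 T  0  1  2  2  2  2  2  2  2  3
 A  0  1  2  2  2  2  2  2  2  3
 A  0  1  2  2  2  2  2  2  2  3
 C  0  1  2  2  2  3  3  3  3  3
 T  0  1  2  2  2  3  3  3  3  4
dp[9][9] = 4. One LCS (by backtracking along matches): CCCT.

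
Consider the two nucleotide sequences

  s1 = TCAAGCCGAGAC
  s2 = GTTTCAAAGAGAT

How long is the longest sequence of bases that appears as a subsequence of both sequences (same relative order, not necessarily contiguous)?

8

Pick T [1,4] → C [2,5] → A [3,7] → A [4,8] → G [8,9] → A [9,10] → G [10,11] → A [11,12]; all 8 bases appear in both, in order. The LCS DP gives dp[12][13] = 8, so this is optimal.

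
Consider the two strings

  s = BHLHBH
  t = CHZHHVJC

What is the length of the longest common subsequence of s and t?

Let dp[i][j] be the LCS length of the first i characters of s and the first j characters of t. dp[i][j] = dp[i-1][j-1]+1 when the i-th and j-th characters match, else max(dp[i-1][j], dp[i][j-1]).
    ·  C  H  Z  H  H  V  J  C
 ·  0  0  0  0  0  0  0  0  0
 B  0  0  0  0  0  0  0  0  0
 H  0  0  1  1  1  1  1  1  1
 L  0  0  1  1  1  1  1  1  1
 H  0  0  1  1  2  2  2  2  2
 B  0  0  1  1  2  2  2  2  2
 H  0  0  1  1  2  3  3  3  3
dp[6][8] = 3. One LCS (by backtracking along matches): HHH.

3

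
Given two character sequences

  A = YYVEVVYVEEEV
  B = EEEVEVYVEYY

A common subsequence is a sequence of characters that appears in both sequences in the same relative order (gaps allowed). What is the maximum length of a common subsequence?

6

Let dp[i][j] be the LCS length of the first i characters of A and the first j characters of B. dp[i][j] = dp[i-1][j-1]+1 when the i-th and j-th characters match, else max(dp[i-1][j], dp[i][j-1]).
    ·  E  E  E  V  E  V  Y  V  E  Y  Y
 ·  0  0  0  0  0  0  0  0  0  0  0  0
 Y  0  0  0  0  0  0  0  1  1  1  1  1
 Y  0  0  0  0  0  0  0  1  1  1  2  2
 V  0  0  0  0  1  1  1  1  2  2  2  2
 E  0  1  1  1  1  2  2  2  2  3  3  3
 V  0  1  1  1  2  2  3  3  3  3  3  3
 V  0  1  1  1  2  2  3  3  4  4  4  4
 Y  0  1  1  1  2  2  3  4  4  4  5  5
 V  0  1  1  1  2  2  3  4  5  5  5  5
 E  0  1  2  2  2  3  3  4  5  6  6  6
 E  0  1  2  3  3  3  3  4  5  6  6  6
 E  0  1  2  3  3  4  4  4  5  6  6  6
 V  0  1  2  3  4  4  5  5  5  6  6  6
dp[12][11] = 6. One LCS (by backtracking along matches): VEVYVE.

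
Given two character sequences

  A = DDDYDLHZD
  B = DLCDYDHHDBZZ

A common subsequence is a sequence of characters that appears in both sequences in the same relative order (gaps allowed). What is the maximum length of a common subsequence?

6

One common subsequence of length 6: D (A #1, B #1); then D (A #3, B #4); then Y (A #4, B #5); then D (A #5, B #6); then H (A #7, B #8); then Z (A #8, B #12). The LCS DP gives dp[9][12] = 6, so this is optimal.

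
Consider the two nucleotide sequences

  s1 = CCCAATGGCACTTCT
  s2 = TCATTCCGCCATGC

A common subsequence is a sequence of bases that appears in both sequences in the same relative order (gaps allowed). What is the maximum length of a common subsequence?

8

Match C (s1 #1, s2 #2), C (s1 #2, s2 #6), C (s1 #3, s2 #7), G (s1 #7, s2 #8), C (s1 #9, s2 #10), A (s1 #10, s2 #11), T (s1 #12, s2 #12), C (s1 #14, s2 #14) — 8 bases in the same relative order in both. The LCS DP gives dp[15][14] = 8, so this is optimal.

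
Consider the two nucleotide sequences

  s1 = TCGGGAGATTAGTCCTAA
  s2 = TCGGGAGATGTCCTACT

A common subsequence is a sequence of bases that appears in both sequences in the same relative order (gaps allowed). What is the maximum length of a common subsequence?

Match T (s1 #1, s2 #1); then C (s1 #2, s2 #2); then G (s1 #3, s2 #3); then G (s1 #4, s2 #4); then G (s1 #5, s2 #5); then A (s1 #6, s2 #6); then G (s1 #7, s2 #7); then A (s1 #8, s2 #8); then T (s1 #10, s2 #9); then G (s1 #12, s2 #10); then T (s1 #13, s2 #11); then C (s1 #14, s2 #12); then C (s1 #15, s2 #13); then T (s1 #16, s2 #14); then A (s1 #17, s2 #15) — 15 bases in the same relative order in both. Since dp[18][17] = 15, nothing longer is possible.

15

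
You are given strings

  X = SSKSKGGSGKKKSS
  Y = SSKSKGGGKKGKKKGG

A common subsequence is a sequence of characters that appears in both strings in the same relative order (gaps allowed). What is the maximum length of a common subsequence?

Pick S [1,1], S [2,2], K [3,3], S [4,4], K [5,5], G [6,7], G [7,8], G [9,11], K [10,12], K [11,13], K [12,14]; all 11 characters appear in both, in order. The LCS DP gives dp[14][16] = 11, so this is optimal.

11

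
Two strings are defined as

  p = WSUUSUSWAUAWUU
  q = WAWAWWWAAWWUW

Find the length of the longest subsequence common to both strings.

6

Pick W [1,6], W [8,7], A [9,8], A [11,9], W [12,11], U [13,12]; all 6 characters appear in both, in order. Since dp[14][13] = 6, nothing longer is possible.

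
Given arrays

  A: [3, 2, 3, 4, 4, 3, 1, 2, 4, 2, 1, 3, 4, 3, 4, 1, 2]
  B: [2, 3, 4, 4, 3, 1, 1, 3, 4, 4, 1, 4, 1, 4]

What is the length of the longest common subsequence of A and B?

One common subsequence of length 11: 2 [2,1]; then 3 [3,2]; then 4 [4,3]; then 4 [5,4]; then 3 [6,5]; then 1 [7,6]; then 1 [11,7]; then 3 [12,8]; then 4 [13,10]; then 4 [15,12]; then 1 [16,13], and the DP table's final entry dp[17][14] is also 11, so no common subsequence is longer.

11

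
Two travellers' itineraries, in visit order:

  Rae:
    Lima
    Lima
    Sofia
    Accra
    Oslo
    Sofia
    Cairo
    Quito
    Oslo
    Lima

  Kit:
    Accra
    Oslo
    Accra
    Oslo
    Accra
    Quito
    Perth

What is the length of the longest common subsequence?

3

One common subsequence of length 3: Accra [4,3] → Oslo [5,4] → Quito [8,6], and the DP table's final entry dp[10][7] is also 3, so no common subsequence is longer.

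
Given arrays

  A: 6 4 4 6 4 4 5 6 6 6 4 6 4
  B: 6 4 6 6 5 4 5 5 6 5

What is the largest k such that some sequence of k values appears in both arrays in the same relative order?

One common subsequence of length 6: 6 at A[1]=B[1]; then 4 at A[2]=B[2]; then 6 at A[4]=B[4]; then 4 at A[5]=B[6]; then 5 at A[7]=B[8]; then 6 at A[8]=B[9], and the DP table's final entry dp[13][10] is also 6, so no common subsequence is longer.

6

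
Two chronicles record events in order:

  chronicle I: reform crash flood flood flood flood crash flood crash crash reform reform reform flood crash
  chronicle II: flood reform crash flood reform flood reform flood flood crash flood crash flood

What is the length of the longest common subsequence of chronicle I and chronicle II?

Taking reform [1,2] → crash [2,3] → flood [3,4] → flood [4,6] → flood [5,8] → flood [6,9] → crash [7,10] → flood [8,11] → crash [10,12] → flood [14,13] gives a common subsequence of length 10. The LCS DP gives dp[15][13] = 10, so this is optimal.

10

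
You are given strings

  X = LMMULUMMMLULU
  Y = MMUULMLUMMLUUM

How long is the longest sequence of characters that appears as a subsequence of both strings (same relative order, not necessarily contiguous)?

Match M (X #2, Y #1), then M (X #3, Y #2), then U (X #4, Y #4), then L (X #5, Y #7), then U (X #6, Y #8), then M (X #8, Y #9), then M (X #9, Y #10), then L (X #10, Y #11), then U (X #11, Y #12), then U (X #13, Y #13) — 10 characters in the same relative order in both, and the DP table's final entry dp[13][14] is also 10, so no common subsequence is longer.

10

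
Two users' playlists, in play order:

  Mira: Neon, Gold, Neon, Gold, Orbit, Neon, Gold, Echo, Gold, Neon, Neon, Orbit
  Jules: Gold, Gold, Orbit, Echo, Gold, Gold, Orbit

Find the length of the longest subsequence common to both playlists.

One common subsequence of length 6: Gold (Mira #2, Jules #1); then Gold (Mira #4, Jules #2); then Orbit (Mira #5, Jules #3); then Gold (Mira #7, Jules #5); then Gold (Mira #9, Jules #6); then Orbit (Mira #12, Jules #7), and the DP table's final entry dp[12][7] is also 6, so no common subsequence is longer.

6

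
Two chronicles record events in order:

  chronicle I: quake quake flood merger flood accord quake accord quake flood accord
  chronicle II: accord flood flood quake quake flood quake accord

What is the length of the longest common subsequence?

One common subsequence of length 6: flood (chronicle I #3, chronicle II #2) → flood (chronicle I #5, chronicle II #3) → quake (chronicle I #7, chronicle II #4) → quake (chronicle I #9, chronicle II #5) → flood (chronicle I #10, chronicle II #6) → accord (chronicle I #11, chronicle II #8), and the DP table's final entry dp[11][8] is also 6, so no common subsequence is longer.

6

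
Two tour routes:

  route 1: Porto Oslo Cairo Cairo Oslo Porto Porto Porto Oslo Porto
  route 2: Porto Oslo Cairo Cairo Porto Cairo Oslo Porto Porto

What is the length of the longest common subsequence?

Taking Porto at route 1[1]=route 2[1]; then Oslo at route 1[2]=route 2[2]; then Cairo at route 1[3]=route 2[4]; then Cairo at route 1[4]=route 2[6]; then Oslo at route 1[5]=route 2[7]; then Porto at route 1[8]=route 2[8]; then Porto at route 1[10]=route 2[9] gives a common subsequence of length 7. Since dp[10][9] = 7, nothing longer is possible.

7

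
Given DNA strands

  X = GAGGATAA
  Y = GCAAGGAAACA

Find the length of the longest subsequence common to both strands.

7

Match G (X #1, Y #1), A (X #2, Y #4), G (X #3, Y #5), G (X #4, Y #6), A (X #5, Y #8), A (X #7, Y #9), A (X #8, Y #11) — 7 bases in the same relative order in both. The LCS DP gives dp[8][11] = 7, so this is optimal.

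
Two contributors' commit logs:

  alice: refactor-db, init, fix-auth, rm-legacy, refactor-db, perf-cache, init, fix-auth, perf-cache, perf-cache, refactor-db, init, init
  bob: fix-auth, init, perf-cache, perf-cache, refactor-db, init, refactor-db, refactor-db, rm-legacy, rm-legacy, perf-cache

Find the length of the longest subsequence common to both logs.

Taking fix-auth at alice[3]=bob[1]; then init at alice[7]=bob[2]; then perf-cache at alice[9]=bob[3]; then perf-cache at alice[10]=bob[4]; then refactor-db at alice[11]=bob[5]; then init at alice[12]=bob[6] gives a common subsequence of length 6. The LCS DP gives dp[13][11] = 6, so this is optimal.

6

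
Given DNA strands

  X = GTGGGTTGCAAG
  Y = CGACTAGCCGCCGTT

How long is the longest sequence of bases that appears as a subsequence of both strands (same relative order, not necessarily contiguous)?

7

Match G [1,2], then T [2,5], then G [3,7], then G [4,10], then G [5,13], then T [6,14], then T [7,15] — 7 bases in the same relative order in both. dp[12][15] = 7 confirms this is the maximum.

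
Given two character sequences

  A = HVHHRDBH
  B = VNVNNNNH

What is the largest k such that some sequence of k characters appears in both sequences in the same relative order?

2

Let dp[i][j] be the LCS length of the first i characters of A and the first j characters of B. dp[i][j] = dp[i-1][j-1]+1 when the i-th and j-th characters match, else max(dp[i-1][j], dp[i][j-1]).
    ·  V  N  V  N  N  N  N  H
 ·  0  0  0  0  0  0  0  0  0
 H  0  0  0  0  0  0  0  0  1
 V  0  1  1  1  1  1  1  1  1
 H  0  1  1  1  1  1  1  1  2
 H  0  1  1  1  1  1  1  1  2
 R  0  1  1  1  1  1  1  1  2
 D  0  1  1  1  1  1  1  1  2
 B  0  1  1  1  1  1  1  1  2
 H  0  1  1  1  1  1  1  1  2
dp[8][8] = 2. One LCS (by backtracking along matches): VH.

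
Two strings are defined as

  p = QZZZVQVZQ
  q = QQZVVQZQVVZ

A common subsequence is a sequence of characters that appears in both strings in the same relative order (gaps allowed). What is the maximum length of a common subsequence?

6

Match Q (p #1, q #2), Z (p #2, q #3), Z (p #3, q #7), V (p #5, q #9), V (p #7, q #10), Z (p #8, q #11) — 6 characters in the same relative order in both, and the DP table's final entry dp[9][11] is also 6, so no common subsequence is longer.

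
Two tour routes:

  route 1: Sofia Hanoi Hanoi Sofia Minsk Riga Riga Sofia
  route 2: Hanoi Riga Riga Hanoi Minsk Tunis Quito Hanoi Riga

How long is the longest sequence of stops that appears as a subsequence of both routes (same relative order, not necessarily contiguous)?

Match Hanoi (route 1 #2, route 2 #1); then Hanoi (route 1 #3, route 2 #4); then Minsk (route 1 #5, route 2 #5); then Riga (route 1 #7, route 2 #9) — 4 stops in the same relative order in both. dp[8][9] = 4 confirms this is the maximum.

4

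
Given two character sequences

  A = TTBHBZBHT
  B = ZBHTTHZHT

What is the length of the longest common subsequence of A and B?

Let dp[i][j] be the LCS length of the first i characters of A and the first j characters of B. dp[i][j] = dp[i-1][j-1]+1 when the i-th and j-th characters match, else max(dp[i-1][j], dp[i][j-1]).
    ·  Z  B  H  T  T  H  Z  H  T
 ·  0  0  0  0  0  0  0  0  0  0
 T  0  0  0  0  1  1  1  1  1  1
 T  0  0  0  0  1  2  2  2  2  2
 B  0  0  1  1  1  2  2  2  2  2
 H  0  0  1  2  2  2  3  3  3  3
 B  0  0  1  2  2  2  3  3  3  3
 Z  0  1  1  2  2  2  3  4  4  4
 B  0  1  2  2  2  2  3  4  4  4
 H  0  1  2  3  3  3  3  4  5  5
 T  0  1  2  3  4  4  4  4  5  6
dp[9][9] = 6. One LCS (by backtracking along matches): TTHZHT.

6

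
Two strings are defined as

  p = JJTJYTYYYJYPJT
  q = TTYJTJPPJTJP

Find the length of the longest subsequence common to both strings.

7

Taking T (p #3, q #2) → J (p #4, q #4) → T (p #6, q #5) → J (p #10, q #6) → P (p #12, q #8) → J (p #13, q #9) → T (p #14, q #10) gives a common subsequence of length 7. dp[14][12] = 7 confirms this is the maximum.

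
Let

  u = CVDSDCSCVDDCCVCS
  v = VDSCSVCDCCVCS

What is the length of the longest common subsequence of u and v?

Pick V at u[2]=v[1], then D at u[3]=v[2], then S at u[4]=v[3], then C at u[6]=v[4], then S at u[7]=v[5], then C at u[8]=v[7], then D at u[11]=v[8], then C at u[12]=v[9], then C at u[13]=v[10], then V at u[14]=v[11], then C at u[15]=v[12], then S at u[16]=v[13]; all 12 characters appear in both, in order. The LCS DP gives dp[16][13] = 12, so this is optimal.

12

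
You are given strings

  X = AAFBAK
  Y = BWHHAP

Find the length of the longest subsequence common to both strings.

2

Let dp[i][j] be the LCS length of the first i characters of X and the first j characters of Y. dp[i][j] = dp[i-1][j-1]+1 when the i-th and j-th characters match, else max(dp[i-1][j], dp[i][j-1]).
    ·  B  W  H  H  A  P
 ·  0  0  0  0  0  0  0
 A  0  0  0  0  0  1  1
 A  0  0  0  0  0  1  1
 F  0  0  0  0  0  1  1
 B  0  1  1  1  1  1  1
 A  0  1  1  1  1  2  2
 K  0  1  1  1  1  2  2
dp[6][6] = 2. One LCS (by backtracking along matches): BA.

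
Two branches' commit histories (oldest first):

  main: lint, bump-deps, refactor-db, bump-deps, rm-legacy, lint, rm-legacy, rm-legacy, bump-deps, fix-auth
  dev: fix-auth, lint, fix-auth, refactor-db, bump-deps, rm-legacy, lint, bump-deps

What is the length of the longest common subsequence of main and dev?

6

Pick lint [1,2] → refactor-db [3,4] → bump-deps [4,5] → rm-legacy [5,6] → lint [6,7] → bump-deps [9,8]; all 6 commits appear in both, in order. dp[10][8] = 6 confirms this is the maximum.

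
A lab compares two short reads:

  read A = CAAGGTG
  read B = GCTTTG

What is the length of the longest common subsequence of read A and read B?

Match C (read A #1, read B #2) → T (read A #6, read B #5) → G (read A #7, read B #6) — 3 bases in the same relative order in both. The LCS DP gives dp[7][6] = 3, so this is optimal.

3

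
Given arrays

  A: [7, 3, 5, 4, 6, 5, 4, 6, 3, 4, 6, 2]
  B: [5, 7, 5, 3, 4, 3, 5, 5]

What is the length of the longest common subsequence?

4

Match 7 (A #1, B #2) → 3 (A #2, B #6) → 5 (A #3, B #7) → 5 (A #6, B #8) — 4 values in the same relative order in both, and the DP table's final entry dp[12][8] is also 4, so no common subsequence is longer.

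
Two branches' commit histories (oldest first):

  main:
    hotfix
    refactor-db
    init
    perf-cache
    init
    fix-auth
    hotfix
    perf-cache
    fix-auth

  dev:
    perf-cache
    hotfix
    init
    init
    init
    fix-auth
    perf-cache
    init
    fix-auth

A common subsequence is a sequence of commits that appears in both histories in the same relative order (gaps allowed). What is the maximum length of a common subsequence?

6

Match hotfix at main[1]=dev[2], then init at main[3]=dev[4], then init at main[5]=dev[5], then fix-auth at main[6]=dev[6], then perf-cache at main[8]=dev[7], then fix-auth at main[9]=dev[9] — 6 commits in the same relative order in both. Since dp[9][9] = 6, nothing longer is possible.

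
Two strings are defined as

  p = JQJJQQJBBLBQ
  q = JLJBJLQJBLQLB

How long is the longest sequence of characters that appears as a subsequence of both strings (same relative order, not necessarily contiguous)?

One common subsequence of length 8: J at p[1]=q[1], then J at p[3]=q[3], then J at p[4]=q[5], then Q at p[6]=q[7], then J at p[7]=q[8], then B at p[8]=q[9], then L at p[10]=q[12], then B at p[11]=q[13], and the DP table's final entry dp[12][13] is also 8, so no common subsequence is longer.

8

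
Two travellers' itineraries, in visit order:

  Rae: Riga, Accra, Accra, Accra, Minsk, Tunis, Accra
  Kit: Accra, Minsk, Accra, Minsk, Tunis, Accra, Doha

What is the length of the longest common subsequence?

Match Accra [2,1], Accra [4,3], Minsk [5,4], Tunis [6,5], Accra [7,6] — 5 stops in the same relative order in both. The LCS DP gives dp[7][7] = 5, so this is optimal.

5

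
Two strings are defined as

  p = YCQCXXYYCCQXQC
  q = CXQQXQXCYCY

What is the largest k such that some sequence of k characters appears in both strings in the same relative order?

One common subsequence of length 6: C (p #2, q #1); then Q (p #3, q #4); then X (p #5, q #5); then X (p #6, q #7); then Y (p #7, q #9); then Y (p #8, q #11), and the DP table's final entry dp[14][11] is also 6, so no common subsequence is longer.

6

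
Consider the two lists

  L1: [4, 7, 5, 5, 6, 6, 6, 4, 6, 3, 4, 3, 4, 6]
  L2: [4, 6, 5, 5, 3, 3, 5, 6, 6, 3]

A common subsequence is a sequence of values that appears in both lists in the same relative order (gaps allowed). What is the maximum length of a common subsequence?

Taking 4 [1,1], then 5 [3,4], then 5 [4,7], then 6 [7,8], then 6 [9,9], then 3 [12,10] gives a common subsequence of length 6. dp[14][10] = 6 confirms this is the maximum.

6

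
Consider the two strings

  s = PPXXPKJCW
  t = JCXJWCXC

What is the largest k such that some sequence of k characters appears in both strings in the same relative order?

3

Pick X at s[3]=t[3], X at s[4]=t[7], C at s[8]=t[8]; all 3 characters appear in both, in order, and the DP table's final entry dp[9][8] is also 3, so no common subsequence is longer.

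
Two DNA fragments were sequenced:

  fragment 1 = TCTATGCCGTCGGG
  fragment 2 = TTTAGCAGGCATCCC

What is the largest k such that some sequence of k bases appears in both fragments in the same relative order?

One common subsequence of length 8: T at fragment 1[1]=fragment 2[2], T at fragment 1[3]=fragment 2[3], A at fragment 1[4]=fragment 2[4], G at fragment 1[6]=fragment 2[5], C at fragment 1[7]=fragment 2[6], C at fragment 1[8]=fragment 2[10], T at fragment 1[10]=fragment 2[12], C at fragment 1[11]=fragment 2[15]. The LCS DP gives dp[14][15] = 8, so this is optimal.

8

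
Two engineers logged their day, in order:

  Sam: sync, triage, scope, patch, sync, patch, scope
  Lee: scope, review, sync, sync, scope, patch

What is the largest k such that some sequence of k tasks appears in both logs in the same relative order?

One common subsequence of length 3: sync [1,4]; then scope [3,5]; then patch [6,6]. Since dp[7][6] = 3, nothing longer is possible.

3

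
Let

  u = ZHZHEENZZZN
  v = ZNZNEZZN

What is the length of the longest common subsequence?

Let dp[i][j] be the LCS length of the first i characters of u and the first j characters of v. dp[i][j] = dp[i-1][j-1]+1 when the i-th and j-th characters match, else max(dp[i-1][j], dp[i][j-1]).
    ·  Z  N  Z  N  E  Z  Z  N
 ·  0  0  0  0  0  0  0  0  0
 Z  0  1  1  1  1  1  1  1  1
 H  0  1  1  1  1  1  1  1  1
 Z  0  1  1  2  2  2  2  2  2
 H  0  1  1  2  2  2  2  2  2
 E  0  1  1  2  2  3  3  3  3
 E  0  1  1  2  2  3  3  3  3
 N  0  1  2  2  3  3  3  3  4
 Z  0  1  2  3  3  3  4  4  4
 Z  0  1  2  3  3  3  4  5  5
 Z  0  1  2  3  3  3  4  5  5
 N  0  1  2  3  4  4  4  5  6
dp[11][8] = 6. One LCS (by backtracking along matches): ZZEZZN.

6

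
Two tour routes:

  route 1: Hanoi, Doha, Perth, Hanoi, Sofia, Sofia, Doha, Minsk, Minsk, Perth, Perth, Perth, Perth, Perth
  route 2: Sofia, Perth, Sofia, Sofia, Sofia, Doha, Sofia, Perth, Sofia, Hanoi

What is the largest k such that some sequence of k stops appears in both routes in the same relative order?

5

Taking Perth [3,2], Sofia [5,4], Sofia [6,5], Doha [7,6], Perth [10,8] gives a common subsequence of length 5. dp[14][10] = 5 confirms this is the maximum.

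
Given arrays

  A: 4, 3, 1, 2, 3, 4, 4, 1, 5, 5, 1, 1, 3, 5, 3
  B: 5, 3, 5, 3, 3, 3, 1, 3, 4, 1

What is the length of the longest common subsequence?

One common subsequence of length 5: 3 (A #2, B #6), then 1 (A #3, B #7), then 3 (A #5, B #8), then 4 (A #7, B #9), then 1 (A #12, B #10). dp[15][10] = 5 confirms this is the maximum.

5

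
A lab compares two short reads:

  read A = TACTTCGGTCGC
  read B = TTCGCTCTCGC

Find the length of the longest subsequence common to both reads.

Let dp[i][j] be the LCS length of the first i bases of read A and the first j bases of read B. dp[i][j] = dp[i-1][j-1]+1 when the i-th and j-th bases match, else max(dp[i-1][j], dp[i][j-1]).
    ·  T  T  C  G  C  T  C  T  C  G  C
 ·  0  0  0  0  0  0  0  0  0  0  0  0
 T  0  1  1  1  1  1  1  1  1  1  1  1
 A  0  1  1  1  1  1  1  1  1  1  1  1
 C  0  1  1  2  2  2  2  2  2  2  2  2
 T  0  1  2  2  2  2  3  3  3  3  3  3
 T  0  1  2  2  2  2  3  3  4  4  4  4
 C  0  1  2  3  3  3  3  4  4  5  5  5
 G  0  1  2  3  4  4  4  4  4  5  6  6
 G  0  1  2  3  4  4  4  4  4  5  6  6
 T  0  1  2  3  4  4  5  5  5  5  6  6
 C  0  1  2  3  4  5  5  6  6  6  6  7
 G  0  1  2  3  4  5  5  6  6  6  7  7
 C  0  1  2  3  4  5  5  6  6  7  7  8
dp[12][11] = 8. One LCS (by backtracking along matches): TCTCTCGC.

8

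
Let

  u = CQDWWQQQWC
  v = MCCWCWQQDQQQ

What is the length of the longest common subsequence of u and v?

6

Let dp[i][j] be the LCS length of the first i characters of u and the first j characters of v. dp[i][j] = dp[i-1][j-1]+1 when the i-th and j-th characters match, else max(dp[i-1][j], dp[i][j-1]).
    ·  M  C  C  W  C  W  Q  Q  D  Q  Q  Q
 ·  0  0  0  0  0  0  0  0  0  0  0  0  0
 C  0  0  1  1  1  1  1  1  1  1  1  1  1
 Q  0  0  1  1  1  1  1  2  2  2  2  2  2
 D  0  0  1  1  1  1  1  2  2  3  3  3  3
 W  0  0  1  1  2  2  2  2  2  3  3  3  3
 W  0  0  1  1  2  2  3  3  3  3  3  3  3
 Q  0  0  1  1  2  2  3  4  4  4  4  4  4
 Q  0  0  1  1  2  2  3  4  5  5  5  5  5
 Q  0  0  1  1  2  2  3  4  5  5  6  6  6
 W  0  0  1  1  2  2  3  4  5  5  6  6  6
 C  0  0  1  2  2  3  3  4  5  5  6  6  6
dp[10][12] = 6. One LCS (by backtracking along matches): CQDQQQ.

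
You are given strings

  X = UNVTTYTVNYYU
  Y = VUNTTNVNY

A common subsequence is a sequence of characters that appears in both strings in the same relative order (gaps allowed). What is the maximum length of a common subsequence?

One common subsequence of length 7: U at X[1]=Y[2] → N at X[2]=Y[3] → T at X[4]=Y[4] → T at X[5]=Y[5] → V at X[8]=Y[7] → N at X[9]=Y[8] → Y at X[11]=Y[9]. Since dp[12][9] = 7, nothing longer is possible.

7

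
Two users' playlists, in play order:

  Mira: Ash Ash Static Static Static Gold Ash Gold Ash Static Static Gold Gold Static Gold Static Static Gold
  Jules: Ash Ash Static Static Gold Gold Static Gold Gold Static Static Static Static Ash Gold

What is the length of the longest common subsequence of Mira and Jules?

Taking Ash [1,1]; then Ash [2,2]; then Static [4,3]; then Static [5,4]; then Gold [6,5]; then Gold [8,6]; then Static [11,7]; then Gold [12,8]; then Gold [13,9]; then Static [14,11]; then Static [16,12]; then Static [17,13]; then Gold [18,15] gives a common subsequence of length 13. dp[18][15] = 13 confirms this is the maximum.

13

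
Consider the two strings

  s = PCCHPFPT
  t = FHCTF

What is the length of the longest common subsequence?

Taking C at s[2]=t[3], then F at s[6]=t[5] gives a common subsequence of length 2. The LCS DP gives dp[8][5] = 2, so this is optimal.

2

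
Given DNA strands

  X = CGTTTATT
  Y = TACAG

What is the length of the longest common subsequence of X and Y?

Let dp[i][j] be the LCS length of the first i bases of X and the first j bases of Y. dp[i][j] = dp[i-1][j-1]+1 when the i-th and j-th bases match, else max(dp[i-1][j], dp[i][j-1]).
    ·  T  A  C  A  G
 ·  0  0  0  0  0  0
 C  0  0  0  1  1  1
 G  0  0  0  1  1  2
 T  0  1  1  1  1  2
 T  0  1  1  1  1  2
 T  0  1  1  1  1  2
 A  0  1  2  2  2  2
 T  0  1  2  2  2  2
 T  0  1  2  2  2  2
dp[8][5] = 2. One LCS (by backtracking along matches): CG.

2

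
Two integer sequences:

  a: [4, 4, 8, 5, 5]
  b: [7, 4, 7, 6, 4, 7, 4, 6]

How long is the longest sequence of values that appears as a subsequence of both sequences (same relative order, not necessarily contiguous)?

2

Match 4 [1,5]; then 4 [2,7] — 2 values in the same relative order in both, and the DP table's final entry dp[5][8] is also 2, so no common subsequence is longer.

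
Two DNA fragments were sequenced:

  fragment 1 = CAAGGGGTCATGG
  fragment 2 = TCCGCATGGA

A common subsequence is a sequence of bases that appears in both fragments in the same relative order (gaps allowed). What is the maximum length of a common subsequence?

One common subsequence of length 7: C at fragment 1[1]=fragment 2[3]; then G at fragment 1[7]=fragment 2[4]; then C at fragment 1[9]=fragment 2[5]; then A at fragment 1[10]=fragment 2[6]; then T at fragment 1[11]=fragment 2[7]; then G at fragment 1[12]=fragment 2[8]; then G at fragment 1[13]=fragment 2[9], and the DP table's final entry dp[13][10] is also 7, so no common subsequence is longer.

7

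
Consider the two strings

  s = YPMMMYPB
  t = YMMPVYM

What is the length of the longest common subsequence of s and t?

One common subsequence of length 4: Y at s[1]=t[1], then M at s[3]=t[2], then M at s[4]=t[3], then M at s[5]=t[7]. dp[8][7] = 4 confirms this is the maximum.

4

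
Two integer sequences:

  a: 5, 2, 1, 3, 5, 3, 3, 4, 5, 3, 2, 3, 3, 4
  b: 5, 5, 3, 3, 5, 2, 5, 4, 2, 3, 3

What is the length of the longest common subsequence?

8

Match 5 (a #1, b #1), 5 (a #5, b #2), 3 (a #6, b #3), 3 (a #7, b #4), 4 (a #8, b #8), 2 (a #11, b #9), 3 (a #12, b #10), 3 (a #13, b #11) — 8 values in the same relative order in both. Since dp[14][11] = 8, nothing longer is possible.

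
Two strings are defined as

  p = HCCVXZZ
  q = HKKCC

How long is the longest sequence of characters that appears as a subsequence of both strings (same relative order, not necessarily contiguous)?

3

Pick H [1,1], then C [2,4], then C [3,5]; all 3 characters appear in both, in order, and the DP table's final entry dp[7][5] is also 3, so no common subsequence is longer.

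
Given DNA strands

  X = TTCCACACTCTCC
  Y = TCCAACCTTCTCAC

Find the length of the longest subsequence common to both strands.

11

Match T (X #2, Y #1) → C (X #3, Y #2) → C (X #4, Y #3) → A (X #5, Y #5) → C (X #6, Y #6) → C (X #8, Y #7) → T (X #9, Y #9) → C (X #10, Y #10) → T (X #11, Y #11) → C (X #12, Y #12) → C (X #13, Y #14) — 11 bases in the same relative order in both. dp[13][14] = 11 confirms this is the maximum.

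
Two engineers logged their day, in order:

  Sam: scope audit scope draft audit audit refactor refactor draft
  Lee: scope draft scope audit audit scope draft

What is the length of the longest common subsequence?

One common subsequence of length 5: scope at Sam[1]=Lee[1], scope at Sam[3]=Lee[3], audit at Sam[5]=Lee[4], audit at Sam[6]=Lee[5], draft at Sam[9]=Lee[7]. Since dp[9][7] = 5, nothing longer is possible.

5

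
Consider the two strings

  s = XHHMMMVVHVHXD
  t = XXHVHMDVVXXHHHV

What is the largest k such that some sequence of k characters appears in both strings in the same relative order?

8

One common subsequence of length 8: X (s #1, t #2), H (s #2, t #3), H (s #3, t #5), M (s #4, t #6), V (s #7, t #8), V (s #8, t #9), H (s #9, t #14), V (s #10, t #15). The LCS DP gives dp[13][15] = 8, so this is optimal.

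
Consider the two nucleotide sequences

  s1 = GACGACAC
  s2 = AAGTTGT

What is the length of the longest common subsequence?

2

Let dp[i][j] be the LCS length of the first i bases of s1 and the first j bases of s2. dp[i][j] = dp[i-1][j-1]+1 when the i-th and j-th bases match, else max(dp[i-1][j], dp[i][j-1]).
    ·  A  A  G  T  T  G  T
 ·  0  0  0  0  0  0  0  0
 G  0  0  0  1  1  1  1  1
 A  0  1  1  1  1  1  1  1
 C  0  1  1  1  1  1  1  1
 G  0  1  1  2  2  2  2  2
 A  0  1  2  2  2  2  2  2
 C  0  1  2  2  2  2  2  2
 A  0  1  2  2  2  2  2  2
 C  0  1  2  2  2  2  2  2
dp[8][7] = 2. One LCS (by backtracking along matches): GG.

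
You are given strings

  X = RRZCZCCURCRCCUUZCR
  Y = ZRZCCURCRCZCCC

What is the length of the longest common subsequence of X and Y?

One common subsequence of length 11: R (X #2, Y #2) → Z (X #5, Y #3) → C (X #6, Y #4) → C (X #7, Y #5) → U (X #8, Y #6) → R (X #9, Y #7) → C (X #10, Y #8) → R (X #11, Y #9) → C (X #12, Y #12) → C (X #13, Y #13) → C (X #17, Y #14), and the DP table's final entry dp[18][14] is also 11, so no common subsequence is longer.

11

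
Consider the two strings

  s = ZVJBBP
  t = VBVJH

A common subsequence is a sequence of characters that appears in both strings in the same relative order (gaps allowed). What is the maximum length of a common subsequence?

2

Let dp[i][j] be the LCS length of the first i characters of s and the first j characters of t. dp[i][j] = dp[i-1][j-1]+1 when the i-th and j-th characters match, else max(dp[i-1][j], dp[i][j-1]).
    ·  V  B  V  J  H
 ·  0  0  0  0  0  0
 Z  0  0  0  0  0  0
 V  0  1  1  1  1  1
 J  0  1  1  1  2  2
 B  0  1  2  2  2  2
 B  0  1  2  2  2  2
 P  0  1  2  2  2  2
dp[6][5] = 2. One LCS (by backtracking along matches): VJ.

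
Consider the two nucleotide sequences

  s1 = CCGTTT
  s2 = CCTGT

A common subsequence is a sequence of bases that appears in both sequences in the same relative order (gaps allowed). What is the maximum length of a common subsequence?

4

Taking C (s1 #1, s2 #1) → C (s1 #2, s2 #2) → G (s1 #3, s2 #4) → T (s1 #6, s2 #5) gives a common subsequence of length 4. dp[6][5] = 4 confirms this is the maximum.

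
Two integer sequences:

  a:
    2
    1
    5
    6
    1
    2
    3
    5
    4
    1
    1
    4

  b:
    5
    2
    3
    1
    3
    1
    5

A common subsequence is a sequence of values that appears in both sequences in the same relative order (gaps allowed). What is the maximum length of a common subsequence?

Pick 5 [3,1], then 2 [6,2], then 3 [7,3], then 1 [10,4], then 1 [11,6]; all 5 values appear in both, in order. dp[12][7] = 5 confirms this is the maximum.

5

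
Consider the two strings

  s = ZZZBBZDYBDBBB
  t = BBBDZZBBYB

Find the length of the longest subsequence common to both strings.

Taking B at s[4]=t[1] → B at s[5]=t[2] → B at s[9]=t[3] → D at s[10]=t[4] → B at s[11]=t[7] → B at s[12]=t[8] → B at s[13]=t[10] gives a common subsequence of length 7. dp[13][10] = 7 confirms this is the maximum.

7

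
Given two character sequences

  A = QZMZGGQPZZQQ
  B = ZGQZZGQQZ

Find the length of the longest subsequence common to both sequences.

7

One common subsequence of length 7: Z (A #4, B #1), G (A #6, B #2), Q (A #7, B #3), Z (A #9, B #4), Z (A #10, B #5), Q (A #11, B #7), Q (A #12, B #8). dp[12][9] = 7 confirms this is the maximum.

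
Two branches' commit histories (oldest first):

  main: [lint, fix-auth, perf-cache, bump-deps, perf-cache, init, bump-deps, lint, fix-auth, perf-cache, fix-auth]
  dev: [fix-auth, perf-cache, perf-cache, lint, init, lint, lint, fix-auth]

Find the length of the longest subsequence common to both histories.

6

One common subsequence of length 6: fix-auth at main[2]=dev[1] → perf-cache at main[3]=dev[2] → perf-cache at main[5]=dev[3] → init at main[6]=dev[5] → lint at main[8]=dev[7] → fix-auth at main[11]=dev[8]. The LCS DP gives dp[11][8] = 6, so this is optimal.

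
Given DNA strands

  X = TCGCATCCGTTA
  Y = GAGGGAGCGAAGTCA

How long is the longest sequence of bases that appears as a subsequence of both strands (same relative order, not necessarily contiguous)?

Taking C at X[2]=Y[8], then G at X[3]=Y[9], then A at X[5]=Y[11], then T at X[6]=Y[13], then C at X[8]=Y[14], then A at X[12]=Y[15] gives a common subsequence of length 6. dp[12][15] = 6 confirms this is the maximum.

6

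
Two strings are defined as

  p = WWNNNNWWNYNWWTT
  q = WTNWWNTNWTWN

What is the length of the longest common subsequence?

Taking W (p #1, q #1), then N (p #6, q #3), then W (p #7, q #4), then W (p #8, q #5), then N (p #9, q #6), then N (p #11, q #8), then W (p #12, q #9), then W (p #13, q #11) gives a common subsequence of length 8. The LCS DP gives dp[15][12] = 8, so this is optimal.

8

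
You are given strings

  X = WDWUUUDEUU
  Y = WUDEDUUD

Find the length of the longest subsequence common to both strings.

6

Let dp[i][j] be the LCS length of the first i characters of X and the first j characters of Y. dp[i][j] = dp[i-1][j-1]+1 when the i-th and j-th characters match, else max(dp[i-1][j], dp[i][j-1]).
    ·  W  U  D  E  D  U  U  D
 ·  0  0  0  0  0  0  0  0  0
 W  0  1  1  1  1  1  1  1  1
 D  0  1  1  2  2  2  2  2  2
 W  0  1  1  2  2  2  2  2  2
 U  0  1  2  2  2  2  3  3  3
 U  0  1  2  2  2  2  3  4  4
 U  0  1  2  2  2  2  3  4  4
 D  0  1  2  3  3  3  3  4  5
 E  0  1  2  3  4  4  4  4  5
 U  0  1  2  3  4  4  5  5  5
 U  0  1  2  3  4  4  5  6  6
dp[10][8] = 6. One LCS (by backtracking along matches): WUDEUU.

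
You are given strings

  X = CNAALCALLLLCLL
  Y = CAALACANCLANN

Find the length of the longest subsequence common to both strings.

8

One common subsequence of length 8: C (X #1, Y #1), then A (X #3, Y #2), then A (X #4, Y #3), then L (X #5, Y #4), then C (X #6, Y #6), then A (X #7, Y #7), then C (X #12, Y #9), then L (X #13, Y #10). dp[14][13] = 8 confirms this is the maximum.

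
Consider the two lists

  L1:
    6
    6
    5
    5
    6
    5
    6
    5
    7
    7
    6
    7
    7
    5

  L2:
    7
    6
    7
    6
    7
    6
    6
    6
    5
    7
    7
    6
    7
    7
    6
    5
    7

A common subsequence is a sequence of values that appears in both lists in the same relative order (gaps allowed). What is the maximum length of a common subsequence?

11

Taking 6 at L1[1]=L2[4], then 6 at L1[2]=L2[6], then 6 at L1[5]=L2[7], then 6 at L1[7]=L2[8], then 5 at L1[8]=L2[9], then 7 at L1[9]=L2[10], then 7 at L1[10]=L2[11], then 6 at L1[11]=L2[12], then 7 at L1[12]=L2[13], then 7 at L1[13]=L2[14], then 5 at L1[14]=L2[16] gives a common subsequence of length 11. dp[14][17] = 11 confirms this is the maximum.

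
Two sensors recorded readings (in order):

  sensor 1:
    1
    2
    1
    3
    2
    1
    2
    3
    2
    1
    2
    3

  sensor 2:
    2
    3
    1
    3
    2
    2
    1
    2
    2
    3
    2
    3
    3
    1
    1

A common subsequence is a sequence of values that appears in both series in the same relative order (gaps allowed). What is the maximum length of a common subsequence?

Match 2 (sensor 1 #2, sensor 2 #1), then 1 (sensor 1 #3, sensor 2 #3), then 3 (sensor 1 #4, sensor 2 #4), then 2 (sensor 1 #5, sensor 2 #6), then 1 (sensor 1 #6, sensor 2 #7), then 2 (sensor 1 #7, sensor 2 #9), then 3 (sensor 1 #8, sensor 2 #10), then 2 (sensor 1 #9, sensor 2 #11), then 1 (sensor 1 #10, sensor 2 #15) — 9 values in the same relative order in both. Since dp[12][15] = 9, nothing longer is possible.

9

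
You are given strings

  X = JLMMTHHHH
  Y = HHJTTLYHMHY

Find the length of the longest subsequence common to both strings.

4

Let dp[i][j] be the LCS length of the first i characters of X and the first j characters of Y. dp[i][j] = dp[i-1][j-1]+1 when the i-th and j-th characters match, else max(dp[i-1][j], dp[i][j-1]).
    ·  H  H  J  T  T  L  Y  H  M  H  Y
 ·  0  0  0  0  0  0  0  0  0  0  0  0
 J  0  0  0  1  1  1  1  1  1  1  1  1
 L  0  0  0  1  1  1  2  2  2  2  2  2
 M  0  0  0  1  1  1  2  2  2  3  3  3
 M  0  0  0  1  1  1  2  2  2  3  3  3
 T  0  0  0  1  2  2  2  2  2  3  3  3
 H  0  1  1  1  2  2  2  2  3  3  4  4
 H  0  1  2  2  2  2  2  2  3  3  4  4
 H  0  1  2  2  2  2  2  2  3  3  4  4
 H  0  1  2  2  2  2  2  2  3  3  4  4
dp[9][11] = 4. One LCS (by backtracking along matches): JLMH.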